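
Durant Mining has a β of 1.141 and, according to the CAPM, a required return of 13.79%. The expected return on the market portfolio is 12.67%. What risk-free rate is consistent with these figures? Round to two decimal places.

E(R) = R_f + β(E(R_m) − R_f) = R_f(1 − β) + β·E(R_m)
13.79% = R_f × (1 − 1.141) + 1.141 × 12.67%
13.79% = R_f × -0.141 + 14.45647%
R_f = (13.79% − 14.45647%) / -0.141 = 4.73%

4.73%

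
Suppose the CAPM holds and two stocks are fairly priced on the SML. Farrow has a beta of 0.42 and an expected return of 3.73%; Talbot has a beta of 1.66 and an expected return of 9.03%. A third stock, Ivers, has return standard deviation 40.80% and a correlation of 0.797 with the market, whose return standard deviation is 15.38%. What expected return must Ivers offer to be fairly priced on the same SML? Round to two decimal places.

10.97%

MRP = (9.03% − 3.73%) / (1.66 − 0.42) = 4.2742%
R_f = 3.73% − 0.42 × 4.2742% = 1.9348%
β_Ivers = ρ·σ_i/σ_m = 0.797 × 40.80 / 15.38 = 2.1143
E(R_Ivers) = R_f + β × MRP = 1.9348% + 2.1143 × 4.2742% = 10.97%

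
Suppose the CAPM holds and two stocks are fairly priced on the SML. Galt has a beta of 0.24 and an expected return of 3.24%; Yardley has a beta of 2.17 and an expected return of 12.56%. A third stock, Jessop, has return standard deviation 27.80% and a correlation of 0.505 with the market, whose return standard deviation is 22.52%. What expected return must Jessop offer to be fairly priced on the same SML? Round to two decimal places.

5.09%

MRP = (12.56% − 3.24%) / (2.17 − 0.24) = 4.8290%
R_f = 3.24% − 0.24 × 4.8290% = 2.0810%
β_Jessop = ρ·σ_i/σ_m = 0.505 × 27.80 / 22.52 = 0.6234
E(R_Jessop) = R_f + β × MRP = 2.0810% + 0.6234 × 4.8290% = 5.09%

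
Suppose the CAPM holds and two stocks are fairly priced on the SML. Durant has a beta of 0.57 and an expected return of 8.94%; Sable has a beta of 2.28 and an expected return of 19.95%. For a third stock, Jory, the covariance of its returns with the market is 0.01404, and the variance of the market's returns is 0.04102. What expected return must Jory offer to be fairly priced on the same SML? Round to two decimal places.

MRP = (19.95% − 8.94%) / (2.28 − 0.57) = 6.4386%
R_f = 8.94% − 0.57 × 6.4386% = 5.2700%
β_Jory = Cov / Var(R_m) = 0.01404 / 0.04102 = 0.3423
E(R_Jory) = R_f + β × MRP = 5.2700% + 0.3423 × 6.4386% = 7.47%

7.47%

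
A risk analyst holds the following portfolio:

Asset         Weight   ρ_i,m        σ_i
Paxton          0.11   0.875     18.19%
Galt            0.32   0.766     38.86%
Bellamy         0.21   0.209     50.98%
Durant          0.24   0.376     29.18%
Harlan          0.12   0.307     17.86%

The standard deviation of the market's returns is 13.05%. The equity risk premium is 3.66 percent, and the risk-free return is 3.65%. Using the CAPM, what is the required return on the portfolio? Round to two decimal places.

8.36%

β_Paxton = 0.875 × 18.19% / 13.05% = 1.2196
β_Galt = 0.766 × 38.86% / 13.05% = 2.2810
β_Bellamy = 0.209 × 50.98% / 13.05% = 0.8165
β_Durant = 0.376 × 29.18% / 13.05% = 0.8407
β_Harlan = 0.307 × 17.86% / 13.05% = 0.4202
β_P = Σ w_i β_i = 0.11×1.2196 + 0.32×2.2810 + 0.21×0.8165 + 0.24×0.8407 + 0.12×0.4202 = 1.2877
E(R_P) = R_f + β_P × MRP = 3.65% + 1.2877 × 3.66% = 8.36%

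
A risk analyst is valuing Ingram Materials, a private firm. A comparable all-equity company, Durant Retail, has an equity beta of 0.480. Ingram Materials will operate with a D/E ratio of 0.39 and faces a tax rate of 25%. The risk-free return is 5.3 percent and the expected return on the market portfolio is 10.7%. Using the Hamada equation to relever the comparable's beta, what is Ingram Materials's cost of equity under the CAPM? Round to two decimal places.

8.65%

β_L = β_U × [1 + (1 − t)(D/E)] = 0.480 × [1 + (1 − 0.25) × 0.39]
    = 0.480 × [1 + 0.75 × 0.39] = 0.480 × 1.2925 = 0.6204
MRP = 10.7% − 5.3% = 5.40%
E(R) = R_f + β_L × MRP = 5.3% + 0.6204 × 5.4% = 8.65%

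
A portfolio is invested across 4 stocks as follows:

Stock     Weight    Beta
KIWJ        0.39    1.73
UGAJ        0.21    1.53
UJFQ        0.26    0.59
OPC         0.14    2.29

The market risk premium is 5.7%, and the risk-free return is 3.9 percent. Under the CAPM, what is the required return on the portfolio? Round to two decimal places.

12.28%

β_P = Σ w_i β_i = 0.39×1.73 + 0.21×1.53 + 0.26×0.59 + 0.14×2.29 = 1.4700
E(R_P) = R_f + β_P × MRP = 3.9% + 1.4700 × 5.7% = 12.28%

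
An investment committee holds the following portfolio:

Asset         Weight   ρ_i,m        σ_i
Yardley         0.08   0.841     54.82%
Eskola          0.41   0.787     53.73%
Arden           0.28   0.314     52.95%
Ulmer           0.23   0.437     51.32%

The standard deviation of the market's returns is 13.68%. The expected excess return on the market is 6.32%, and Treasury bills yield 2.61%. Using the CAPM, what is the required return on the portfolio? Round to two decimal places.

16.86%

β_Yardley = 0.841 × 54.82% / 13.68% = 3.3701
β_Eskola = 0.787 × 53.73% / 13.68% = 3.0910
β_Arden = 0.314 × 52.95% / 13.68% = 1.2154
β_Ulmer = 0.437 × 51.32% / 13.68% = 1.6394
β_P = Σ w_i β_i = 0.08×3.3701 + 0.41×3.0910 + 0.28×1.2154 + 0.23×1.6394 = 2.2543
E(R_P) = R_f + β_P × MRP = 2.61% + 2.2543 × 6.32% = 16.86%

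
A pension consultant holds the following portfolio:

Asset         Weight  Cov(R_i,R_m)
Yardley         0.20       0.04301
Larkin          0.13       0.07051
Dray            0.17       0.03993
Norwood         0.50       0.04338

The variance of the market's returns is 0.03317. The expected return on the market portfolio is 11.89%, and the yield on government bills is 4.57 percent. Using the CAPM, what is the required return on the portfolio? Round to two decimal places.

14.78%

β_Yardley = 0.04301 / 0.03317 = 1.2967
β_Larkin = 0.07051 / 0.03317 = 2.1257
β_Dray = 0.03993 / 0.03317 = 1.2038
β_Norwood = 0.04338 / 0.03317 = 1.3078
β_P = Σ w_i β_i = 0.20×1.2967 + 0.13×2.1257 + 0.17×1.2038 + 0.50×1.3078 = 1.3942
MRP = 11.89% − 4.57% = 7.32%
E(R_P) = R_f + β_P × MRP = 4.57% + 1.3942 × 7.32% = 14.78%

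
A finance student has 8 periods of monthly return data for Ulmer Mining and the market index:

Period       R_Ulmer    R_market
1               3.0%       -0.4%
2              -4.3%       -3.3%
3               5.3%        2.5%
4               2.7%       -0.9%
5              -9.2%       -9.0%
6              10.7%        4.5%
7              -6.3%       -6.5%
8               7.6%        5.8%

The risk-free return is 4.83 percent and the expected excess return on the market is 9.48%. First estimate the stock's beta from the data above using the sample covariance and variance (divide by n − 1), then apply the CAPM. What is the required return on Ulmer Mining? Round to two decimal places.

17.32%

Mean R_i = (3.0 − 4.3 + 5.3 + 2.7 − 9.2 + 10.7 − 6.3 + 7.6) / 8 = 1.1875%
Mean R_m = (-0.4 − 3.3 + 2.5 − 0.9 − 9.0 + 4.5 − 6.5 + 5.8) / 8 = -0.9125%
Σ(R_i − R̄_i)(R_m − R̄_m) = 248.4588  ⇒  Cov = 248.4588 / 7 = 35.4941
Σ(R_m − R̄_m)² = 188.5888  ⇒  Var(R_m) = 188.5888 / 7 = 26.9413
β = Cov / Var(R_m) = 35.4941 / 26.9413 = 1.3175
E(R) = R_f + β × MRP = 4.83% + 1.3175 × 9.48% = 17.32%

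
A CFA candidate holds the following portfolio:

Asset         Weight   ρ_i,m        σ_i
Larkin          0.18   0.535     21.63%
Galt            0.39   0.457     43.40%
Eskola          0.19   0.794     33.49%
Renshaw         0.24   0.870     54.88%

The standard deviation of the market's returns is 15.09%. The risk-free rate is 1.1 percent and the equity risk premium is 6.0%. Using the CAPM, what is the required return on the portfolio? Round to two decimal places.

11.57%

β_Larkin = 0.535 × 21.63% / 15.09% = 0.7669
β_Galt = 0.457 × 43.40% / 15.09% = 1.3144
β_Eskola = 0.794 × 33.49% / 15.09% = 1.7622
β_Renshaw = 0.870 × 54.88% / 15.09% = 3.1641
β_P = Σ w_i β_i = 0.18×0.7669 + 0.39×1.3144 + 0.19×1.7622 + 0.24×3.1641 = 1.7449
E(R_P) = R_f + β_P × MRP = 1.1% + 1.7449 × 6.0% = 11.57%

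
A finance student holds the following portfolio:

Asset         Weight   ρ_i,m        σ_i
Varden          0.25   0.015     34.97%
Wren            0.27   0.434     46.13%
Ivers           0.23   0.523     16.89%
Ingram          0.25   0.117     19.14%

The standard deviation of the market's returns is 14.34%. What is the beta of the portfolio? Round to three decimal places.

β_Varden = 0.015 × 34.97% / 14.34% = 0.0366
β_Wren = 0.434 × 46.13% / 14.34% = 1.3961
β_Ivers = 0.523 × 16.89% / 14.34% = 0.6160
β_Ingram = 0.117 × 19.14% / 14.34% = 0.1562
β_P = Σ w_i β_i = 0.25×0.0366 + 0.27×1.3961 + 0.23×0.6160 + 0.25×0.1562 = 0.5668

0.567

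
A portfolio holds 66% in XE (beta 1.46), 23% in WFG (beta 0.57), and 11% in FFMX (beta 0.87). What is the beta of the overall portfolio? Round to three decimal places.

β_P = Σ w_i β_i = 0.66×1.46 + 0.23×0.57 + 0.11×0.87 = 1.1904

1.190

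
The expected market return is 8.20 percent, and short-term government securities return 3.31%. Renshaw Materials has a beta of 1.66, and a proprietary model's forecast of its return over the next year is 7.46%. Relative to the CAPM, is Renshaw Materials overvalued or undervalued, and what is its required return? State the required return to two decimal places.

MRP = 8.20% − 3.31% = 4.89%
Required return = R_f + β·MRP = 3.31% + 1.66 × 4.89% = 11.43%
Forecast 7.46% < required 11.43% → the stock plots below the SML → overvalued.

Overvalued; required return 11.43%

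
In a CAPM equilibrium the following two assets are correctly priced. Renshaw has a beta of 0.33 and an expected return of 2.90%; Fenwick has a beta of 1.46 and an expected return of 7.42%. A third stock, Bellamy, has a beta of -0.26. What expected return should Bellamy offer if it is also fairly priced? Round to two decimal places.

0.54%

MRP (SML slope) = (7.42% − 2.90%) / (1.46 − 0.33) = 4.52% / 1.13 = 4.0000%
R_f (intercept) = 2.90% − 0.33 × 4.0000% = 1.5800%
E(R_Bellamy) = R_f + β × MRP = 1.5800% + -0.26 × 4.0000% = 0.54%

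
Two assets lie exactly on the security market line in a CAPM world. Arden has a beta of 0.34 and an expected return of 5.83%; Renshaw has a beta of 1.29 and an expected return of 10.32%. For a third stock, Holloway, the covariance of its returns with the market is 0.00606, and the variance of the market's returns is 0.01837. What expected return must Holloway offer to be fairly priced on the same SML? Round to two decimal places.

5.78%

MRP = (10.32% − 5.83%) / (1.29 − 0.34) = 4.7263%
R_f = 5.83% − 0.34 × 4.7263% = 4.2231%
β_Holloway = Cov / Var(R_m) = 0.00606 / 0.01837 = 0.3299
E(R_Holloway) = R_f + β × MRP = 4.2231% + 0.3299 × 4.7263% = 5.78%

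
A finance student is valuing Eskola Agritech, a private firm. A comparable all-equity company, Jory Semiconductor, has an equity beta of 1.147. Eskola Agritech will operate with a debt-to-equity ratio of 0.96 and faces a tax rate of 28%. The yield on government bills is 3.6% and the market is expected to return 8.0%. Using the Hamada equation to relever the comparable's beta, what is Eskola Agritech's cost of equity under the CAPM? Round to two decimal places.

12.14%

β_L = β_U × [1 + (1 − t)(D/E)] = 1.147 × [1 + (1 − 0.28) × 0.96]
    = 1.147 × [1 + 0.72 × 0.96] = 1.147 × 1.6912 = 1.9398
MRP = 8.0% − 3.6% = 4.40%
E(R) = R_f + β_L × MRP = 3.6% + 1.9398 × 4.4% = 12.14%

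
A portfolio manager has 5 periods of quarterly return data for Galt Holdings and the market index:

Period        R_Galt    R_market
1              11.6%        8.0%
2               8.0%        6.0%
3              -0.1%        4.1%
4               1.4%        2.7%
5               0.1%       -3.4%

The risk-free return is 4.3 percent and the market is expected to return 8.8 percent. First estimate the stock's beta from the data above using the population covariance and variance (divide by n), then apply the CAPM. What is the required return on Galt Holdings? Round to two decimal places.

8.54%

Mean R_i = (11.6 + 8.0 − 0.1 + 1.4 + 0.1) / 5 = 4.2000%
Mean R_m = (8.0 + 6.0 + 4.1 + 2.7 − 3.4) / 5 = 3.4800%
Σ(R_i − R̄_i)(R_m − R̄_m) = 70.7500  ⇒  Cov = 70.7500 / 5 = 14.1500
Σ(R_m − R̄_m)² = 75.1080  ⇒  Var(R_m) = 75.1080 / 5 = 15.0216
β = Cov / Var(R_m) = 14.1500 / 15.0216 = 0.9420
MRP = 8.8% − 4.3% = 4.50%
E(R) = R_f + β × MRP = 4.3% + 0.9420 × 4.5% = 8.54%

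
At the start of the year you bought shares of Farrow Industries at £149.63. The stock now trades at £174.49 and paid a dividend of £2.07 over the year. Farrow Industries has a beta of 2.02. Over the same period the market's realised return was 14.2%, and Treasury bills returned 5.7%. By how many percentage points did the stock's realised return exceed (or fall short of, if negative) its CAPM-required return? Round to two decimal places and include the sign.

Realised HPR = (P1 + D1 − P0) / P0 = (174.49 + 2.07 − 149.63) / 149.63 = 26.93 / 149.63 = 17.9977%
MRP = 14.2% − 5.7% = 8.50%
CAPM required = R_f + β·MRP = 5.7% + 2.02 × 8.5% = 22.8700%
α = realised − required = 17.9977% − 22.8700% = -4.87%

-4.87%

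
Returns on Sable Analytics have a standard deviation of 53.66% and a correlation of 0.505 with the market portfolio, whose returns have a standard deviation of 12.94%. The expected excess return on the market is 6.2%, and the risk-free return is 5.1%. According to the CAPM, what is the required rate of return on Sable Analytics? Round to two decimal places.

β = ρ × σ_i / σ_m = 0.505 × 53.66% / 12.94% = 2.0941
E(R) = 5.1% + 2.0941 × 6.2% = 18.08%

18.08%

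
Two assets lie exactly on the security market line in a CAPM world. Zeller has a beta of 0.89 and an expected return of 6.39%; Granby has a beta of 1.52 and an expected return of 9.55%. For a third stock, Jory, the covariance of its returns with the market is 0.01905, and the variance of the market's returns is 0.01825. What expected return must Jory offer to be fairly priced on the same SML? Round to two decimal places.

7.16%

MRP = (9.55% − 6.39%) / (1.52 − 0.89) = 5.0159%
R_f = 6.39% − 0.89 × 5.0159% = 1.9258%
β_Jory = Cov / Var(R_m) = 0.01905 / 0.01825 = 1.0438
E(R_Jory) = R_f + β × MRP = 1.9258% + 1.0438 × 5.0159% = 7.16%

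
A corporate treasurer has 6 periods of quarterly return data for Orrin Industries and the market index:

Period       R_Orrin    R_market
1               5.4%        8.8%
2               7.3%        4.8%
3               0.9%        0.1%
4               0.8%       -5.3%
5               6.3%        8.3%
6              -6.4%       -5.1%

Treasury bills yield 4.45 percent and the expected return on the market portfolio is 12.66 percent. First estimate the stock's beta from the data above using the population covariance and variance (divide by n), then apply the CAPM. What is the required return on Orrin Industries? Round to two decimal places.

9.99%

Mean R_i = (5.4 + 7.3 + 0.9 + 0.8 + 6.3 − 6.4) / 6 = 2.3833%
Mean R_m = (8.8 + 4.8 + 0.1 − 5.3 + 8.3 − 5.1) / 6 = 1.9333%
Σ(R_i − R̄_i)(R_m − R̄_m) = 135.6933  ⇒  Cov = 135.6933 / 6 = 22.6156
Σ(R_m − R̄_m)² = 201.0533  ⇒  Var(R_m) = 201.0533 / 6 = 33.5089
β = Cov / Var(R_m) = 22.6156 / 33.5089 = 0.6749
MRP = 12.66% − 4.45% = 8.21%
E(R) = R_f + β × MRP = 4.45% + 0.6749 × 8.21% = 9.99%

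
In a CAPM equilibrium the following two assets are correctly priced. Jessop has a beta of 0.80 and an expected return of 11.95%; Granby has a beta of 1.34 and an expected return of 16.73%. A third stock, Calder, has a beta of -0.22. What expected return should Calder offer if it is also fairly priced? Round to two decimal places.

MRP (SML slope) = (16.73% − 11.95%) / (1.34 − 0.80) = 4.78% / 0.54 = 8.8519%
R_f (intercept) = 11.95% − 0.80 × 8.8519% = 4.8685%
E(R_Calder) = R_f + β × MRP = 4.8685% + -0.22 × 8.8519% = 2.92%

2.92%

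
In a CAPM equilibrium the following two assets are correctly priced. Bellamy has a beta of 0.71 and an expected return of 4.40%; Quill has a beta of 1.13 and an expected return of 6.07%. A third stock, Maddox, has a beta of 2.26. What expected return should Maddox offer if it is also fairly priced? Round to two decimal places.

MRP (SML slope) = (6.07% − 4.40%) / (1.13 − 0.71) = 1.67% / 0.42 = 3.9762%
R_f (intercept) = 4.40% − 0.71 × 3.9762% = 1.5769%
E(R_Maddox) = R_f + β × MRP = 1.5769% + 2.26 × 3.9762% = 10.56%

10.56%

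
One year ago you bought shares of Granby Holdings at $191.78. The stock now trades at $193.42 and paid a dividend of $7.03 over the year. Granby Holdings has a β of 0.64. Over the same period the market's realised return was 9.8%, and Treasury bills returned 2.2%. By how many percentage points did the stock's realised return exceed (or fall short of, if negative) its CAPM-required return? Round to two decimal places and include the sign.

-2.54%

Realised HPR = (P1 + D1 − P0) / P0 = (193.42 + 7.03 − 191.78) / 191.78 = 8.67 / 191.78 = 4.5208%
MRP = 9.8% − 2.2% = 7.60%
CAPM required = R_f + β·MRP = 2.2% + 0.64 × 7.6% = 7.0640%
α = realised − required = 4.5208% − 7.0640% = -2.54%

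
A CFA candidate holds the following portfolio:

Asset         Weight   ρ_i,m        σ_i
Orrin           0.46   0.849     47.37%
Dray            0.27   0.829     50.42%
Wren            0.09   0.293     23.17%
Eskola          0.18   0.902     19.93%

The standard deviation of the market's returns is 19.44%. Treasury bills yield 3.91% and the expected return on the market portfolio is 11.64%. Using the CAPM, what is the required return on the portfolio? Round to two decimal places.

17.28%

β_Orrin = 0.849 × 47.37% / 19.44% = 2.0688
β_Dray = 0.829 × 50.42% / 19.44% = 2.1501
β_Wren = 0.293 × 23.17% / 19.44% = 0.3492
β_Eskola = 0.902 × 19.93% / 19.44% = 0.9247
β_P = Σ w_i β_i = 0.46×2.0688 + 0.27×2.1501 + 0.09×0.3492 + 0.18×0.9247 = 1.7300
MRP = 11.64% − 3.91% = 7.73%
E(R_P) = R_f + β_P × MRP = 3.91% + 1.7300 × 7.73% = 17.28%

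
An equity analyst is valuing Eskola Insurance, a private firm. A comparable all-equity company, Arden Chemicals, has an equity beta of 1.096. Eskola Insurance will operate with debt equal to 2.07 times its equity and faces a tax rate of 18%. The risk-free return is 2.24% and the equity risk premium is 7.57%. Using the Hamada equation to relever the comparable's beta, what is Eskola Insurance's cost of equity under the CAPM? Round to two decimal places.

β_L = β_U × [1 + (1 − t)(D/E)] = 1.096 × [1 + (1 − 0.18) × 2.07]
    = 1.096 × [1 + 0.82 × 2.07] = 1.096 × 2.6974 = 2.9564
E(R) = R_f + β_L × MRP = 2.24% + 2.9564 × 7.57% = 24.62%

24.62%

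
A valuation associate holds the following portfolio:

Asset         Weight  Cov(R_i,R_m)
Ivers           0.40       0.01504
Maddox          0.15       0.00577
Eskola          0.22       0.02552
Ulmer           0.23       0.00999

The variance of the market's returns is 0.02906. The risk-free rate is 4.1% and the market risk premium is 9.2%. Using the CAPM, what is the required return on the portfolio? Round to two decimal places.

β_Ivers = 0.01504 / 0.02906 = 0.5175
β_Maddox = 0.00577 / 0.02906 = 0.1986
β_Eskola = 0.02552 / 0.02906 = 0.8782
β_Ulmer = 0.00999 / 0.02906 = 0.3438
β_P = Σ w_i β_i = 0.40×0.5175 + 0.15×0.1986 + 0.22×0.8782 + 0.23×0.3438 = 0.5091
E(R_P) = R_f + β_P × MRP = 4.1% + 0.5091 × 9.2% = 8.78%

8.78%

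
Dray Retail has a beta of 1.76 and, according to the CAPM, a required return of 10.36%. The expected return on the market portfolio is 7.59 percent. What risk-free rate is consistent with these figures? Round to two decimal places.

E(R) = R_f + β(E(R_m) − R_f) = R_f(1 − β) + β·E(R_m)
10.36% = R_f × (1 − 1.76) + 1.76 × 7.59%
10.36% = R_f × -0.76 + 13.3584%
R_f = (10.36% − 13.3584%) / -0.76 = 3.95%

3.95%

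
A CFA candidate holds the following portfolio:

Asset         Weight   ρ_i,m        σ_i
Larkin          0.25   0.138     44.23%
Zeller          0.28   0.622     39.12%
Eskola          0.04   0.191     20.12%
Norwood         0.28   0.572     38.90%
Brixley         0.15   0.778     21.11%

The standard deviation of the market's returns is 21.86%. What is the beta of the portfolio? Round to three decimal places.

β_Larkin = 0.138 × 44.23% / 21.86% = 0.2792
β_Zeller = 0.622 × 39.12% / 21.86% = 1.1131
β_Eskola = 0.191 × 20.12% / 21.86% = 0.1758
β_Norwood = 0.572 × 38.90% / 21.86% = 1.0179
β_Brixley = 0.778 × 21.11% / 21.86% = 0.7513
β_P = Σ w_i β_i = 0.25×0.2792 + 0.28×1.1131 + 0.04×0.1758 + 0.28×1.0179 + 0.15×0.7513 = 0.7862

0.786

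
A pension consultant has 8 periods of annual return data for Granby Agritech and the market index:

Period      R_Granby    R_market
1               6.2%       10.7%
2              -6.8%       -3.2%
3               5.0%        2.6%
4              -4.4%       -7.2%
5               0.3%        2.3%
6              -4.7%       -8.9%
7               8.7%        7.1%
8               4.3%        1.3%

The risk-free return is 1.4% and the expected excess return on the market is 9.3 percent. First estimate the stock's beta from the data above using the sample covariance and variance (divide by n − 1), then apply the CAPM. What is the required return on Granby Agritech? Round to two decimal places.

8.37%

Mean R_i = (6.2 − 6.8 + 5.0 − 4.4 + 0.3 − 4.7 + 8.7 + 4.3) / 8 = 1.0750%
Mean R_m = (10.7 − 3.2 + 2.6 − 7.2 + 2.3 − 8.9 + 7.1 + 1.3) / 8 = 0.5875%
Σ(R_i − R̄_i)(R_m − R̄_m) = 237.6075  ⇒  Cov = 237.6075 / 7 = 33.9439
Σ(R_m − R̄_m)² = 317.1688  ⇒  Var(R_m) = 317.1688 / 7 = 45.3098
β = Cov / Var(R_m) = 33.9439 / 45.3098 = 0.7492
E(R) = R_f + β × MRP = 1.4% + 0.7492 × 9.3% = 8.37%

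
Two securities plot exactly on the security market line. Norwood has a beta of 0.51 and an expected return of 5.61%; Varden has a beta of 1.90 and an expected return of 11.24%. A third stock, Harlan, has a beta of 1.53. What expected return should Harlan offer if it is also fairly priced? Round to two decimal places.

MRP (SML slope) = (11.24% − 5.61%) / (1.90 − 0.51) = 5.63% / 1.39 = 4.0504%
R_f (intercept) = 5.61% − 0.51 × 4.0504% = 3.5443%
E(R_Harlan) = R_f + β × MRP = 3.5443% + 1.53 × 4.0504% = 9.74%

9.74%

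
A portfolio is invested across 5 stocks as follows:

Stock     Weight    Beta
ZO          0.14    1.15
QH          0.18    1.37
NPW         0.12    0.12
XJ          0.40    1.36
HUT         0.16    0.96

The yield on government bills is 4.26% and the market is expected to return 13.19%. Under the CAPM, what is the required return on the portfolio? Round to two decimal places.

14.26%

β_P = Σ w_i β_i = 0.14×1.15 + 0.18×1.37 + 0.12×0.12 + 0.40×1.36 + 0.16×0.96 = 1.1196
MRP = 13.19% − 4.26% = 8.93%
E(R_P) = R_f + β_P × MRP = 4.26% + 1.1196 × 8.93% = 14.26%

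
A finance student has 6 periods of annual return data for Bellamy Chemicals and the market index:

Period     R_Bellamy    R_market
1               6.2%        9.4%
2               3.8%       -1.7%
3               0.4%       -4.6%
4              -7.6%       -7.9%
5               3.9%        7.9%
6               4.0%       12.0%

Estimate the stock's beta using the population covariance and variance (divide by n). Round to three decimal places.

0.472

Mean R_i = (6.2 + 3.8 + 0.4 − 7.6 + 3.9 + 4.0) / 6 = 1.7833%
Mean R_m = (9.4 − 1.7 − 4.6 − 7.9 + 7.9 + 12.0) / 6 = 2.5167%
Σ(R_i − R̄_i)(R_m − R̄_m) = 161.9017  ⇒  Cov = 161.9017 / 6 = 26.9836
Σ(R_m − R̄_m)² = 343.2283  ⇒  Var(R_m) = 343.2283 / 6 = 57.2047
β = Cov / Var(R_m) = 26.9836 / 57.2047 = 0.4717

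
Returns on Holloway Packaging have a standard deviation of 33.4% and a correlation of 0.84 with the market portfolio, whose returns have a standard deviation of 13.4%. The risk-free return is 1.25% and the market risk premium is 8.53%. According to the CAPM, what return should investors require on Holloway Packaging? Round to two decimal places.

19.11%

β = ρ × σ_i / σ_m = 0.84 × 33.4% / 13.4% = 2.0937
E(R) = 1.25% + 2.0937 × 8.53% = 19.11%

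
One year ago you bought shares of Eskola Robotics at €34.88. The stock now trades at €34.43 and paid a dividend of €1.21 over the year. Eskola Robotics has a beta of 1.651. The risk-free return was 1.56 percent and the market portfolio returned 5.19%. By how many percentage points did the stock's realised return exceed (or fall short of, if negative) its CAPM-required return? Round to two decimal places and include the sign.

Realised HPR = (P1 + D1 − P0) / P0 = (34.43 + 1.21 − 34.88) / 34.88 = 0.76 / 34.88 = 2.1789%
MRP = 5.19% − 1.56% = 3.63%
CAPM required = R_f + β·MRP = 1.56% + 1.651 × 3.63% = 7.55313%
α = realised − required = 2.1789% − 7.55313% = -5.37%

-5.37%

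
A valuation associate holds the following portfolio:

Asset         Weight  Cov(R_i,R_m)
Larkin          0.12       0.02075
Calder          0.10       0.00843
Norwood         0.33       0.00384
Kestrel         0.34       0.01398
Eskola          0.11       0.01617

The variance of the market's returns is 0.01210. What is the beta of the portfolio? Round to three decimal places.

β_Larkin = 0.02075 / 0.01210 = 1.7149
β_Calder = 0.00843 / 0.01210 = 0.6967
β_Norwood = 0.00384 / 0.01210 = 0.3174
β_Kestrel = 0.01398 / 0.01210 = 1.1554
β_Eskola = 0.01617 / 0.01210 = 1.3364
β_P = Σ w_i β_i = 0.12×1.7149 + 0.10×0.6967 + 0.33×0.3174 + 0.34×1.1554 + 0.11×1.3364 = 0.9200

0.920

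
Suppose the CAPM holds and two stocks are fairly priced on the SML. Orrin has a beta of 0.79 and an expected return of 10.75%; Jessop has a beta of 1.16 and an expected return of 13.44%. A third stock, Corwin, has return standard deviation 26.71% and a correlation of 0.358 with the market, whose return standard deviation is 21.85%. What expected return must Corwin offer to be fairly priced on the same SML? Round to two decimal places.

8.19%

MRP = (13.44% − 10.75%) / (1.16 − 0.79) = 7.2703%
R_f = 10.75% − 0.79 × 7.2703% = 5.0065%
β_Corwin = ρ·σ_i/σ_m = 0.358 × 26.71 / 21.85 = 0.4376
E(R_Corwin) = R_f + β × MRP = 5.0065% + 0.4376 × 7.2703% = 8.19%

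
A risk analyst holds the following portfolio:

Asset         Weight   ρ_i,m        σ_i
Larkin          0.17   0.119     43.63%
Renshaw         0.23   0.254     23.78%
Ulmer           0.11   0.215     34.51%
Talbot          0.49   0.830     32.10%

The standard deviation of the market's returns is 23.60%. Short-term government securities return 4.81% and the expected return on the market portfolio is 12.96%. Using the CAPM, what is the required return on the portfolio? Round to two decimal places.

β_Larkin = 0.119 × 43.63% / 23.60% = 0.2200
β_Renshaw = 0.254 × 23.78% / 23.60% = 0.2559
β_Ulmer = 0.215 × 34.51% / 23.60% = 0.3144
β_Talbot = 0.830 × 32.10% / 23.60% = 1.1289
β_P = Σ w_i β_i = 0.17×0.2200 + 0.23×0.2559 + 0.11×0.3144 + 0.49×1.1289 = 0.6840
MRP = 12.96% − 4.81% = 8.15%
E(R_P) = R_f + β_P × MRP = 4.81% + 0.6840 × 8.15% = 10.38%

10.38%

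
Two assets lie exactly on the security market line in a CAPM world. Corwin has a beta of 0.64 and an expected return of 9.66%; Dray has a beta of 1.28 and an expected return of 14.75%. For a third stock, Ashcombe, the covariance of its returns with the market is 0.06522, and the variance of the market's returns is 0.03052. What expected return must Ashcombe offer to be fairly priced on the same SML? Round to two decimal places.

MRP = (14.75% − 9.66%) / (1.28 − 0.64) = 7.9531%
R_f = 9.66% − 0.64 × 7.9531% = 4.5700%
β_Ashcombe = Cov / Var(R_m) = 0.06522 / 0.03052 = 2.1370
E(R_Ashcombe) = R_f + β × MRP = 4.5700% + 2.1370 × 7.9531% = 21.57%

21.57%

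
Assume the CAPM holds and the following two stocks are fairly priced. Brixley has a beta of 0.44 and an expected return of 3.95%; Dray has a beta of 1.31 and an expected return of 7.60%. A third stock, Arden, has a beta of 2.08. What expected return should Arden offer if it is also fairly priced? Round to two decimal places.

MRP (SML slope) = (7.60% − 3.95%) / (1.31 − 0.44) = 3.65% / 0.87 = 4.1954%
R_f (intercept) = 3.95% − 0.44 × 4.1954% = 2.1040%
E(R_Arden) = R_f + β × MRP = 2.1040% + 2.08 × 4.1954% = 10.83%

10.83%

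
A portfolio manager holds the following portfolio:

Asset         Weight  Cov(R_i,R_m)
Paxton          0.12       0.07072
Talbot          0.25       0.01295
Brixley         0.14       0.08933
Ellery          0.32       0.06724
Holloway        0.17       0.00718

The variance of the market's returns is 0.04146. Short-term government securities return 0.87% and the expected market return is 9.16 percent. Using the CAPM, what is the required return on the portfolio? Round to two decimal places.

β_Paxton = 0.07072 / 0.04146 = 1.7057
β_Talbot = 0.01295 / 0.04146 = 0.3123
β_Brixley = 0.08933 / 0.04146 = 2.1546
β_Ellery = 0.06724 / 0.04146 = 1.6218
β_Holloway = 0.00718 / 0.04146 = 0.1732
β_P = Σ w_i β_i = 0.12×1.7057 + 0.25×0.3123 + 0.14×2.1546 + 0.32×1.6218 + 0.17×0.1732 = 1.1328
MRP = 9.16% − 0.87% = 8.29%
E(R_P) = R_f + β_P × MRP = 0.87% + 1.1328 × 8.29% = 10.26%

10.26%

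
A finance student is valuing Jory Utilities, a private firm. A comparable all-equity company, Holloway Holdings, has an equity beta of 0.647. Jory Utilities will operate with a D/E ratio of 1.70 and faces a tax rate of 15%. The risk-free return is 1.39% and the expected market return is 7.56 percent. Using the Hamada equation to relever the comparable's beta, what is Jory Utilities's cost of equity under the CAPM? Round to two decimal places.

11.15%

β_L = β_U × [1 + (1 − t)(D/E)] = 0.647 × [1 + (1 − 0.15) × 1.70]
    = 0.647 × [1 + 0.85 × 1.70] = 0.647 × 2.4450 = 1.5819
MRP = 7.56% − 1.39% = 6.17%
E(R) = R_f + β_L × MRP = 1.39% + 1.5819 × 6.17% = 11.15%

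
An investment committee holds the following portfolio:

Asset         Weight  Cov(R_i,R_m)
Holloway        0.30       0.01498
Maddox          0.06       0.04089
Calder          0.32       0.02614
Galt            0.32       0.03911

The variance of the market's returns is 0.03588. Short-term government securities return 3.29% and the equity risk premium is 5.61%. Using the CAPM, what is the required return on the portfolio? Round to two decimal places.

β_Holloway = 0.01498 / 0.03588 = 0.4175
β_Maddox = 0.04089 / 0.03588 = 1.1396
β_Calder = 0.02614 / 0.03588 = 0.7285
β_Galt = 0.03911 / 0.03588 = 1.0900
β_P = Σ w_i β_i = 0.30×0.4175 + 0.06×1.1396 + 0.32×0.7285 + 0.32×1.0900 = 0.7755
E(R_P) = R_f + β_P × MRP = 3.29% + 0.7755 × 5.61% = 7.64%

7.64%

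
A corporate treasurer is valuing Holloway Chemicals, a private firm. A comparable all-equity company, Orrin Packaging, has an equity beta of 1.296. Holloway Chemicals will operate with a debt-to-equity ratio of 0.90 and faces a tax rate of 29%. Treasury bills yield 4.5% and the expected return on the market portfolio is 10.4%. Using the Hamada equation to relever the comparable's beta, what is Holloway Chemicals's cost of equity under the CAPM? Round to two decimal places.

β_L = β_U × [1 + (1 − t)(D/E)] = 1.296 × [1 + (1 − 0.29) × 0.90]
    = 1.296 × [1 + 0.71 × 0.90] = 1.296 × 1.6390 = 2.1241
MRP = 10.4% − 4.5% = 5.90%
E(R) = R_f + β_L × MRP = 4.5% + 2.1241 × 5.9% = 17.03%

17.03%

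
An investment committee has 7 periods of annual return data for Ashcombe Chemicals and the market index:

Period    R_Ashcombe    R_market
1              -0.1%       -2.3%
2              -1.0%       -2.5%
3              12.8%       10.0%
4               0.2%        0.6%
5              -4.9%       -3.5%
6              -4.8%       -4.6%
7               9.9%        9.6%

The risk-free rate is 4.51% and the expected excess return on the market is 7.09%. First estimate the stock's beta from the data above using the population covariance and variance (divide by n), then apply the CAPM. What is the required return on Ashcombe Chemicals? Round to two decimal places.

12.30%

Mean R_i = (-0.1 − 1.0 + 12.8 + 0.2 − 4.9 − 4.8 + 9.9) / 7 = 1.7286%
Mean R_m = (-2.3 − 2.5 + 10.0 + 0.6 − 3.5 − 4.6 + 9.6) / 7 = 1.0429%
Σ(R_i − R̄_i)(R_m − R̄_m) = 252.5014  ⇒  Cov = 252.5014 / 7 = 36.0716
Σ(R_m − R̄_m)² = 229.8571  ⇒  Var(R_m) = 229.8571 / 7 = 32.8367
β = Cov / Var(R_m) = 36.0716 / 32.8367 = 1.0985
E(R) = R_f + β × MRP = 4.51% + 1.0985 × 7.09% = 12.30%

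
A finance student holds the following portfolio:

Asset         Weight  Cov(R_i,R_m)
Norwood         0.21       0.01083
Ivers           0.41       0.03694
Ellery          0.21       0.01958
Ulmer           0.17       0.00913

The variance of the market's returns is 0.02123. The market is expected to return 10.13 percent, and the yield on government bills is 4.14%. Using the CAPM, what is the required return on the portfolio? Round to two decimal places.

10.65%

β_Norwood = 0.01083 / 0.02123 = 0.5101
β_Ivers = 0.03694 / 0.02123 = 1.7400
β_Ellery = 0.01958 / 0.02123 = 0.9223
β_Ulmer = 0.00913 / 0.02123 = 0.4301
β_P = Σ w_i β_i = 0.21×0.5101 + 0.41×1.7400 + 0.21×0.9223 + 0.17×0.4301 = 1.0873
MRP = 10.13% − 4.14% = 5.99%
E(R_P) = R_f + β_P × MRP = 4.14% + 1.0873 × 5.99% = 10.65%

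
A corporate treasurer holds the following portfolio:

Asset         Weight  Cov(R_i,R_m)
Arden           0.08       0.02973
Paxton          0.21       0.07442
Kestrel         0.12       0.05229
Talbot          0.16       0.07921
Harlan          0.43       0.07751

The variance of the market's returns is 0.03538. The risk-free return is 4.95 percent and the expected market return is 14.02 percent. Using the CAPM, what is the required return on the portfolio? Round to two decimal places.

β_Arden = 0.02973 / 0.03538 = 0.8403
β_Paxton = 0.07442 / 0.03538 = 2.1034
β_Kestrel = 0.05229 / 0.03538 = 1.4780
β_Talbot = 0.07921 / 0.03538 = 2.2388
β_Harlan = 0.07751 / 0.03538 = 2.1908
β_P = Σ w_i β_i = 0.08×0.8403 + 0.21×2.1034 + 0.12×1.4780 + 0.16×2.2388 + 0.43×2.1908 = 1.9866
MRP = 14.02% − 4.95% = 9.07%
E(R_P) = R_f + β_P × MRP = 4.95% + 1.9866 × 9.07% = 22.97%

22.97%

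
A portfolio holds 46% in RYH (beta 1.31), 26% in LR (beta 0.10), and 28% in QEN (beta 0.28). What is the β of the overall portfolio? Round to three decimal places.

β_P = Σ w_i β_i = 0.46×1.31 + 0.26×0.10 + 0.28×0.28 = 0.7070

0.707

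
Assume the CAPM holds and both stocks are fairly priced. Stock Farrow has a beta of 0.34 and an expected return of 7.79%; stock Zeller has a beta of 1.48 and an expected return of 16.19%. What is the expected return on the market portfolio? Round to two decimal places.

12.65%

Both satisfy E(R) = R_f + β·MRP, so the slope of the SML is
MRP = (16.19% − 7.79%) / (1.48 − 0.34) = 8.40% / 1.14 = 7.3684%
R_f = E(R_Farrow) − β_Farrow·MRP = 7.79% − 0.34 × 7.3684% = 5.2847%
E(R_m) = R_f + MRP = 5.2847% + 7.3684% = 12.65%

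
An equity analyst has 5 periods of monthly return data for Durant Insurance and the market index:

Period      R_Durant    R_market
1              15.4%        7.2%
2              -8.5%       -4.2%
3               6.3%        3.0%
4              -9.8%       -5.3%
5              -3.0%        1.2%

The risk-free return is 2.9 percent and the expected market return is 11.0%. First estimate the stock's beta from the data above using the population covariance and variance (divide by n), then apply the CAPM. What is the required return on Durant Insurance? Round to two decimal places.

Mean R_i = (15.4 − 8.5 + 6.3 − 9.8 − 3.0) / 5 = 0.0800%
Mean R_m = (7.2 − 4.2 + 3.0 − 5.3 + 1.2) / 5 = 0.3800%
Σ(R_i − R̄_i)(R_m − R̄_m) = 213.6680  ⇒  Cov = 213.6680 / 5 = 42.7336
Σ(R_m − R̄_m)² = 107.2880  ⇒  Var(R_m) = 107.2880 / 5 = 21.4576
β = Cov / Var(R_m) = 42.7336 / 21.4576 = 1.9915
MRP = 11.0% − 2.9% = 8.10%
E(R) = R_f + β × MRP = 2.9% + 1.9915 × 8.1% = 19.03%

19.03%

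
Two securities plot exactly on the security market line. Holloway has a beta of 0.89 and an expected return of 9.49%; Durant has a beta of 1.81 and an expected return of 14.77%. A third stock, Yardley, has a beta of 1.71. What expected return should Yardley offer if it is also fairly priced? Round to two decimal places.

14.20%

MRP (SML slope) = (14.77% − 9.49%) / (1.81 − 0.89) = 5.28% / 0.92 = 5.7391%
R_f (intercept) = 9.49% − 0.89 × 5.7391% = 4.3822%
E(R_Yardley) = R_f + β × MRP = 4.3822% + 1.71 × 5.7391% = 14.20%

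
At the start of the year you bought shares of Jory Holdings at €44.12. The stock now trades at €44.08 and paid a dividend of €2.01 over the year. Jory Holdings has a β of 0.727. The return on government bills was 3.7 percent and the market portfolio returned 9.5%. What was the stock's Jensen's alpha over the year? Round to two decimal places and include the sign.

Realised HPR = (P1 + D1 − P0) / P0 = (44.08 + 2.01 − 44.12) / 44.12 = 1.97 / 44.12 = 4.4651%
MRP = 9.5% − 3.7% = 5.80%
CAPM required = R_f + β·MRP = 3.7% + 0.727 × 5.8% = 7.9166%
α = realised − required = 4.4651% − 7.9166% = -3.45%

-3.45%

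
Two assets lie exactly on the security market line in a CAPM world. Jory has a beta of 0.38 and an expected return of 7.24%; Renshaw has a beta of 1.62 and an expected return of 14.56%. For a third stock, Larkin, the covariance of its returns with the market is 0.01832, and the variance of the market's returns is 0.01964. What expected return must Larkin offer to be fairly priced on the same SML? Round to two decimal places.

10.50%

MRP = (14.56% − 7.24%) / (1.62 − 0.38) = 5.9032%
R_f = 7.24% − 0.38 × 5.9032% = 4.9968%
β_Larkin = Cov / Var(R_m) = 0.01832 / 0.01964 = 0.9328
E(R_Larkin) = R_f + β × MRP = 4.9968% + 0.9328 × 5.9032% = 10.50%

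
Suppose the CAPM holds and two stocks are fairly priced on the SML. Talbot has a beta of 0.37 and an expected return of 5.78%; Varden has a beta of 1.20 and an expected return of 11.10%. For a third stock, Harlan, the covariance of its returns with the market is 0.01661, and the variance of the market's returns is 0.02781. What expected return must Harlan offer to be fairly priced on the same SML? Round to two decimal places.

7.24%

MRP = (11.10% − 5.78%) / (1.20 − 0.37) = 6.4096%
R_f = 5.78% − 0.37 × 6.4096% = 3.4084%
β_Harlan = Cov / Var(R_m) = 0.01661 / 0.02781 = 0.5973
E(R_Harlan) = R_f + β × MRP = 3.4084% + 0.5973 × 6.4096% = 7.24%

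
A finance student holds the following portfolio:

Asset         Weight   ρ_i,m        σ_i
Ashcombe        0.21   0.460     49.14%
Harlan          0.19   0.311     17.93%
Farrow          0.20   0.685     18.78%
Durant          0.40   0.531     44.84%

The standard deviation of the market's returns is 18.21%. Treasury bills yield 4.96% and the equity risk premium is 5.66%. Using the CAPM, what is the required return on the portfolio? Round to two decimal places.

β_Ashcombe = 0.460 × 49.14% / 18.21% = 1.2413
β_Harlan = 0.311 × 17.93% / 18.21% = 0.3062
β_Farrow = 0.685 × 18.78% / 18.21% = 0.7064
β_Durant = 0.531 × 44.84% / 18.21% = 1.3075
β_P = Σ w_i β_i = 0.21×1.2413 + 0.19×0.3062 + 0.20×0.7064 + 0.40×1.3075 = 0.9831
E(R_P) = R_f + β_P × MRP = 4.96% + 0.9831 × 5.66% = 10.52%

10.52%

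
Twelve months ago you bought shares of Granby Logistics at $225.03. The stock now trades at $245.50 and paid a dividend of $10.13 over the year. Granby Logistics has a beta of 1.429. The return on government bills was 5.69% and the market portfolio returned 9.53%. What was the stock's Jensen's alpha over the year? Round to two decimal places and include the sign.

Realised HPR = (P1 + D1 − P0) / P0 = (245.50 + 10.13 − 225.03) / 225.03 = 30.60 / 225.03 = 13.5982%
MRP = 9.53% − 5.69% = 3.84%
CAPM required = R_f + β·MRP = 5.69% + 1.429 × 3.84% = 11.17736%
α = realised − required = 13.5982% − 11.17736% = +2.42%

+2.42%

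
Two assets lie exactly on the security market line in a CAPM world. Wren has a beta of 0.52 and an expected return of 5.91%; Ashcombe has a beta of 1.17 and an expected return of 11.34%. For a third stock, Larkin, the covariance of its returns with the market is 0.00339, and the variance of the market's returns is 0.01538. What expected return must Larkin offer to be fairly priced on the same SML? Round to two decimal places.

MRP = (11.34% − 5.91%) / (1.17 − 0.52) = 8.3538%
R_f = 5.91% − 0.52 × 8.3538% = 1.5660%
β_Larkin = Cov / Var(R_m) = 0.00339 / 0.01538 = 0.2204
E(R_Larkin) = R_f + β × MRP = 1.5660% + 0.2204 × 8.3538% = 3.41%

3.41%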